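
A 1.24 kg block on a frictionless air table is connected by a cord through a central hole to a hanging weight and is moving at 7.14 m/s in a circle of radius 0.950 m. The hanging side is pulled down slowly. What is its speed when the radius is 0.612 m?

v₂ ≈ 11.1 m/s

The only horizontal force on the mass is along the cord (radial), so it exerts no torque about the hole and angular momentum m v r is conserved.
v₂ = v₁ r₁ / r₂ = (7.14)(0.950) / (0.612) = 11.08 m/s.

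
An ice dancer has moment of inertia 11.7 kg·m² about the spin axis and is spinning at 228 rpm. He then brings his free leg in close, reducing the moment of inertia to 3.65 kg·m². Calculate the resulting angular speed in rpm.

ω₂ ≈ 731 rpm

No external torque acts about the spin axis, so angular momentum is conserved.
ω₂ = I₁ω₁ / I₂ = (11.70)(228 rpm) / (3.650) = 730.8 rpm.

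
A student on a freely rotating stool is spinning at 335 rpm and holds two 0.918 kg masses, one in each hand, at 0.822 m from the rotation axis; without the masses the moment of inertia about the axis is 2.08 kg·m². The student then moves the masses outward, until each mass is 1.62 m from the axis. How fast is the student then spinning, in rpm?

Angular momentum about the spin axis is conserved since the torque about it is zero.
I₁ = 2.08 + 2(0.918)(0.822)² = 3.321 kg·m²; I₂ = 2.08 + 2(0.918)(1.62)² = 6.898 kg·m².
ω₂ = I₁ω₁ / I₂ = (3.321)(335 rpm) / (6.898) = 161.3 rpm.

ω₂ ≈ 161 rpm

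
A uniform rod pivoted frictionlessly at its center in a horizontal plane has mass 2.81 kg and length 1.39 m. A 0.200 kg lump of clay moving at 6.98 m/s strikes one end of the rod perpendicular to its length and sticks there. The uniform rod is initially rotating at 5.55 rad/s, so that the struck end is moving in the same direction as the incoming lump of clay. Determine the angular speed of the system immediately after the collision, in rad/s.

The axle reaction passes through the pivot and exerts no torque about it; angular momentum about the pivot is conserved through the impact.
I_p = (1/12)(2.81)(1.39)² = 0.4524 kg·m². Taking the sense of the lump of clay's angular momentum as positive, L_{lump} = m v R = (0.200)(6.98)(1.39/2) = 0.9702 kg·m²/s.
L_i = +I_p ω_p + m v R = +(0.4524)(5.55) + 0.9702 = 3.481 kg·m²/s.
After sticking, I_f = I_p + m R² = 0.4524 + (0.200)(1.39/2)² = 0.5490 kg·m².
ω_f = L_i / I_f = 3.481 / 0.5490 = 6.341 rad/s.

|ω_f| ≈ 6.34 rad/s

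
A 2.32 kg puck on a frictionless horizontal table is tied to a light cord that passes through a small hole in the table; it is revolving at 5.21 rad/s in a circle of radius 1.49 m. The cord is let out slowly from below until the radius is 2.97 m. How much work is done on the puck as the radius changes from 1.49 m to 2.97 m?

W ≈ -52.3 J

No torque about the axis ⇒ m r₁² ω₁ = m r₂² ω₂.
ω₂ = ω₁ (r₁/r₂)² = (5.21)(1.49/2.97)² = 1.311 rad/s.
W = ΔKE = ½m(v₂² − v₁²) = -52.31 J.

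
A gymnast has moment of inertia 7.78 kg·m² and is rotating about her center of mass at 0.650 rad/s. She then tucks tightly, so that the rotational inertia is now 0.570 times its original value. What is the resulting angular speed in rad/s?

No external torque acts about the spin axis, so angular momentum is conserved.
I₂ = 0.570 × 7.78 = 4.435 kg·m².
ω₂ = I₁ω₁ / I₂ = (7.780)(0.650 rad/s) / (4.435) = 1.140 rad/s.

ω₂ ≈ 1.14 rad/s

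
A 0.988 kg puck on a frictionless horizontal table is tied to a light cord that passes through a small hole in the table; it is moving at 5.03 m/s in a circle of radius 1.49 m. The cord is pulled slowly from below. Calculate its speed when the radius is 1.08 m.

Central (radial) force ⇒ zero torque about the center ⇒ m v r is constant.
v₂ = v₁ r₁ / r₂ = (5.03)(1.49) / (1.08) = 6.940 m/s.

v₂ ≈ 6.94 m/s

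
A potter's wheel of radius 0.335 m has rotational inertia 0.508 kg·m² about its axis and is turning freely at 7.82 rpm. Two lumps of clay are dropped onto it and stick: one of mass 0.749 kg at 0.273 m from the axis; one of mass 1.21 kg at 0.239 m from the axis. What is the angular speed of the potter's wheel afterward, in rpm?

The added mass arrives with no angular momentum about the axis, and any external torque about the axis is negligible, so the system's angular momentum is conserved.
Added inertia Σmr² = (0.749)(0.273)² + (1.21)(0.239)² = 0.1249 kg·m²; I_f = 0.5080 + 0.1249 = 0.6329 kg·m².
ω_f = I_p ω_i / I_f = (0.5080)(7.82) / 0.6329 = 6.276 rpm.

ω_f ≈ 6.28 rpm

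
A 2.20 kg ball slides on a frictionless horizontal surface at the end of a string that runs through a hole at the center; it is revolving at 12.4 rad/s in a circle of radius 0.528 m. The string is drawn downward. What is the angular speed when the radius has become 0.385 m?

No torque about the axis ⇒ m r₁² ω₁ = m r₂² ω₂.
ω₂ = ω₁ (r₁/r₂)² = (12.4)(0.528/0.385)² = 23.32 rad/s.

ω₂ ≈ 23.3 rad/s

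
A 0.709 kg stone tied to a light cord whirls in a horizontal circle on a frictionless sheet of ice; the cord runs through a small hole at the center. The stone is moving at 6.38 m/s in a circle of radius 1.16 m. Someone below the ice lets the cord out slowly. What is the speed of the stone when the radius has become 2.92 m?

The only horizontal force on the mass is along the cord (radial), so it exerts no torque about the hole and angular momentum m v r is conserved.
v₂ = v₁ r₁ / r₂ = (6.38)(1.16) / (2.92) = 2.535 m/s.

v₂ ≈ 2.53 m/s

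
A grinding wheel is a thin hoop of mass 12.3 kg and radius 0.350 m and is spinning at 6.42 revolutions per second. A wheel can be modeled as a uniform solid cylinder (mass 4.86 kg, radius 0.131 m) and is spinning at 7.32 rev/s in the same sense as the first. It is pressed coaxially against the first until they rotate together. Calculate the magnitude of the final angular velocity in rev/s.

No external torque acts about the common axis, so total angular momentum is conserved.
Moments of inertia: I_A = (12.3)(0.350)² = 1.507 kg·m²; I_B = ½(4.86)(0.131)² = 0.04170 kg·m².
Taking A's sense as positive: L = (1.507)(6.42) + (0.04170)(7.32) = 9.979 kg·m²·rev/s.
Combined I = 1.507 + 0.04170 = 1.548 kg·m².
ω_f = L / I = 9.979 / 1.548 = 6.444 rev/s.

|ω_f| ≈ 6.44 rev/s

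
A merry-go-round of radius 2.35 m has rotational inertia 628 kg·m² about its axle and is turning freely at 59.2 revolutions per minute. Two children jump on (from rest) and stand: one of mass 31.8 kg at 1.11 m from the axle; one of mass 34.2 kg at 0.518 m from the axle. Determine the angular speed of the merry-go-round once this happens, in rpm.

No external torque acts about the axle; L_before = L_after.
Added inertia Σmr² = (31.8)(1.11)² + (34.2)(0.518)² = 48.36 kg·m²; I_f = 628.0 + 48.36 = 676.4 kg·m².
ω_f = I_p ω_i / I_f = (628.0)(59.2) / 676.4 = 54.97 rpm.

ω_f ≈ 55.0 rpm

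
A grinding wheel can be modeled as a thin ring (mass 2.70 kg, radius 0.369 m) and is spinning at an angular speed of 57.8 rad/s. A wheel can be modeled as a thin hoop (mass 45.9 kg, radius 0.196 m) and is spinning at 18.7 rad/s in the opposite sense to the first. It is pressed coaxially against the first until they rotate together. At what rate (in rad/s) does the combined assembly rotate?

No external torque acts about the common axis, so total angular momentum is conserved.
Moments of inertia: I_A = (2.70)(0.369)² = 0.3676 kg·m²; I_B = (45.9)(0.196)² = 1.763 kg·m².
Taking A's sense as positive: L = (0.3676)(57.8) − (1.763)(18.7) = -11.72 kg·m²·rad/s.
Combined I = 0.3676 + 1.763 = 2.131 kg·m².
ω_f = L / I = -11.72 / 2.131 = -5.502 rad/s.

|ω_f| ≈ 5.50 rad/s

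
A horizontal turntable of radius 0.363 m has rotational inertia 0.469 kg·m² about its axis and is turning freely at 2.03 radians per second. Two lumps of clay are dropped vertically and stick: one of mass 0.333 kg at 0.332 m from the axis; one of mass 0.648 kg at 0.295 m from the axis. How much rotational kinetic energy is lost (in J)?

No external torque acts about the axis; L_before = L_after.
Added inertia Σmr² = (0.333)(0.332)² + (0.648)(0.295)² = 0.09310 kg·m²; I_f = 0.4690 + 0.09310 = 0.5621 kg·m².
ω_f = I_p ω_i / I_f = (0.4690)(2.03) / 0.5621 = 1.694 rad/s.
KE_i = ½(0.4690)(2.030 rad/s)² = 0.9664 J; KE_f = ½(0.5621)(1.694)² = 0.8063 J.

energy lost ≈ 0.160 J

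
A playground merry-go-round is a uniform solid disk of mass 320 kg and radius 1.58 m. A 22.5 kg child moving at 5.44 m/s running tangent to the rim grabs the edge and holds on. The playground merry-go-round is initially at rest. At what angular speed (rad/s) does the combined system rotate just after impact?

|ω_f| ≈ 0.424 rad/s

The axle reaction passes through the axle and exerts no torque about it; angular momentum about the axle is conserved through the impact.
I_p = ½(320)(1.58)² = 399.4 kg·m². Taking the sense of the child's angular momentum as positive, L_{child} = m v R = (22.5)(5.44)(1.58) = 193.4 kg·m²/s.
L_i = 0 + 193.4 = 193.4 kg·m²/s.
After sticking, I_f = I_p + m R² = 399.4 + (22.5)(1.58)² = 455.6 kg·m².
ω_f = L_i / I_f = 193.4 / 455.6 = 0.4245 rad/s.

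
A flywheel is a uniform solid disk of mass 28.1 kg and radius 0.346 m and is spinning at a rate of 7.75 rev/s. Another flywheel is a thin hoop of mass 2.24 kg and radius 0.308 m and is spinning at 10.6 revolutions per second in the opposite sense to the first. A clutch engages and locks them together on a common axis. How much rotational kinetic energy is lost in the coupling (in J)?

No external torque acts about the common axis, so total angular momentum is conserved.
Moments of inertia: I_A = ½(28.1)(0.346)² = 1.682 kg·m²; I_B = (2.24)(0.308)² = 0.2125 kg·m².
Taking A's sense as positive: L = (1.682)(7.75) − (0.2125)(10.6) = 10.78 kg·m²·rev/s.
Combined I = 1.682 + 0.2125 = 1.895 kg·m².
ω_f = L / I = 10.78 / 1.895 = 5.692 rev/s.
KE_i = ½ΣIω² = 2465 J; KE_f = ½(1.895)(35.76)² = 1211 J.

ΔKE lost ≈ 1250 J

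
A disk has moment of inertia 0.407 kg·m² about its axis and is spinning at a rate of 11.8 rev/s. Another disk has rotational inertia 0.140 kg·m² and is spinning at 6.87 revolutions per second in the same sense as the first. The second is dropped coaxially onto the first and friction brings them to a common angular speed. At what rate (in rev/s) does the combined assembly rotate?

The coupling torques are internal; angular momentum about the shared axis is conserved.
Taking A's sense as positive: L = (0.4070)(11.8) + (0.1400)(6.87) = 5.764 kg·m²·rev/s.
Combined I = 0.4070 + 0.1400 = 0.5470 kg·m².
ω_f = L / I = 5.764 / 0.5470 = 10.54 rev/s.

|ω_f| ≈ 10.5 rev/s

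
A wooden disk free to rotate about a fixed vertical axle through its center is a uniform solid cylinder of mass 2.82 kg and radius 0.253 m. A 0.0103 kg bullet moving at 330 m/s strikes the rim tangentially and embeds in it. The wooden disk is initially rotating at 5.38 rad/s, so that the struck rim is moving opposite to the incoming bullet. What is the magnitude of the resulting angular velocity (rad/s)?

About the axle the impulsive forces during the collision are internal, so angular momentum about that axis is conserved.
I_p = ½(2.82)(0.253)² = 0.09025 kg·m². Taking the sense of the bullet's angular momentum as positive, L_{bullet} = m v R = (0.0103)(330)(0.253) = 0.8599 kg·m²/s.
L_i = −I_p ω_p + m v R = −(0.09025)(5.38) + 0.8599 = 0.3744 kg·m²/s.
After sticking, I_f = I_p + m R² = 0.09025 + (0.0103)(0.253)² = 0.09091 kg·m².
ω_f = L_i / I_f = 0.3744 / 0.09091 = 4.118 rad/s.

|ω_f| ≈ 4.12 rad/s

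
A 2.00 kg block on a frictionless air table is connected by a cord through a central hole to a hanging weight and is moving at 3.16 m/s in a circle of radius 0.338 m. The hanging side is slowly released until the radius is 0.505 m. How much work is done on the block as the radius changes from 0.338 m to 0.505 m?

The only horizontal force on the mass is along the cord (radial), so it exerts no torque about the hole and angular momentum m v r is conserved.
v₂ = v₁ r₁ / r₂ = (3.16)(0.338) / (0.505) = 2.115 m/s.
W = ΔKE = ½m(v₂² − v₁²) = -5.512 J.

W ≈ -5.51 J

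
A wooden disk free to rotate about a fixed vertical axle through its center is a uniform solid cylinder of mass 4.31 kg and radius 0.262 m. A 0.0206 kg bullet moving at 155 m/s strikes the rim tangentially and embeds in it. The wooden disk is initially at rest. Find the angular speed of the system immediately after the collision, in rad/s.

|ω_f| ≈ 5.60 rad/s

About the axle the impulsive forces during the collision are internal, so angular momentum about that axis is conserved.
I_p = ½(4.31)(0.262)² = 0.1479 kg·m². Taking the sense of the bullet's angular momentum as positive, L_{bullet} = m v R = (0.0206)(155)(0.262) = 0.8366 kg·m²/s.
L_i = 0 + 0.8366 = 0.8366 kg·m²/s.
After sticking, I_f = I_p + m R² = 0.1479 + (0.0206)(0.262)² = 0.1493 kg·m².
ω_f = L_i / I_f = 0.8366 / 0.1493 = 5.602 rad/s.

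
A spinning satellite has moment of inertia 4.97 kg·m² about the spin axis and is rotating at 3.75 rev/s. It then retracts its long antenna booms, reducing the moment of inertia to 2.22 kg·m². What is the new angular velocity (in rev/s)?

ω₂ ≈ 8.40 rev/s

With no external torque about the axis, L is conserved: I₁ω₁ = I₂ω₂.
ω₂ = I₁ω₁ / I₂ = (4.970)(3.75 rev/s) / (2.220) = 8.395 rev/s.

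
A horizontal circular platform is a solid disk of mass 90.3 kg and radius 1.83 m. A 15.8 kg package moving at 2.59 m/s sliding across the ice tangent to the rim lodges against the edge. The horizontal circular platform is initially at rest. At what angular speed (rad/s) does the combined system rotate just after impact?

About the central axle the impulsive forces during the collision are internal, so angular momentum about that axis is conserved.
I_p = ½(90.3)(1.83)² = 151.2 kg·m². Taking the sense of the package's angular momentum as positive, L_{package} = m v R = (15.8)(2.59)(1.83) = 74.89 kg·m²/s.
L_i = 0 + 74.89 = 74.89 kg·m²/s.
After sticking, I_f = I_p + m R² = 151.2 + (15.8)(1.83)² = 204.1 kg·m².
ω_f = L_i / I_f = 74.89 / 204.1 = 0.3669 rad/s.

|ω_f| ≈ 0.367 rad/s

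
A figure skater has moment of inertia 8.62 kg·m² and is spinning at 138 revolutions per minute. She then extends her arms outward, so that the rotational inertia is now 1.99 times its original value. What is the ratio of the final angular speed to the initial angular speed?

With no external torque about the axis, L is conserved: I₁ω₁ = I₂ω₂.
I₂ = 1.99 × 8.62 = 17.15 kg·m².
ω₂/ω₁ = I₁/I₂ = 8.620 / 17.15 = 0.5025.

ω₂/ω₁ ≈ 0.503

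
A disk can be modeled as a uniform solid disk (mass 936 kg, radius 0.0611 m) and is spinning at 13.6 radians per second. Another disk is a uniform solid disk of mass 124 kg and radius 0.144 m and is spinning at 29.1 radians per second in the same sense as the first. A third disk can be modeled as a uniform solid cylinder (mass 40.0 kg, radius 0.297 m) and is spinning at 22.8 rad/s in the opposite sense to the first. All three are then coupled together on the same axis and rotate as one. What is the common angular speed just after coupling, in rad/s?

No external torque acts about the common axis, so total angular momentum is conserved.
Moments of inertia: I_A = ½(936)(0.0611)² = 1.747 kg·m²; I_B = ½(124)(0.144)² = 1.286 kg·m²; I_C = ½(40.0)(0.297)² = 1.764 kg·m².
Taking A's sense as positive: L = (1.747)(13.6) + (1.286)(29.1) − (1.764)(22.8) = 20.95 kg·m²·rad/s.
Combined I = 1.747 + 1.286 + 1.764 = 4.797 kg·m².
ω_f = L / I = 20.95 / 4.797 = 4.367 rad/s.

|ω_f| ≈ 4.37 rad/s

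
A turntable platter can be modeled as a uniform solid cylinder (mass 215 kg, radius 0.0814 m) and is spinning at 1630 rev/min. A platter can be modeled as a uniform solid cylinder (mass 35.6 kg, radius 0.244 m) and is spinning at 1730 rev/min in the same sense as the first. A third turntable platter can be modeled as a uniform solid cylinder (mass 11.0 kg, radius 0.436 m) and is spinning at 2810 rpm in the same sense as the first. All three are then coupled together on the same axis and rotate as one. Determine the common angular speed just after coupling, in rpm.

No external torque acts about the common axis, so total angular momentum is conserved.
Moments of inertia: I_A = ½(215)(0.0814)² = 0.7123 kg·m²; I_B = ½(35.6)(0.244)² = 1.060 kg·m²; I_C = ½(11.0)(0.436)² = 1.046 kg·m².
Taking A's sense as positive: L = (0.7123)(1630) + (1.060)(1730) + (1.046)(2810) = 5932 kg·m²·rpm.
Combined I = 0.7123 + 1.060 + 1.046 = 2.818 kg·m².
ω_f = L / I = 5932 / 2.818 = 2105 rpm.

|ω_f| ≈ 2110 rpm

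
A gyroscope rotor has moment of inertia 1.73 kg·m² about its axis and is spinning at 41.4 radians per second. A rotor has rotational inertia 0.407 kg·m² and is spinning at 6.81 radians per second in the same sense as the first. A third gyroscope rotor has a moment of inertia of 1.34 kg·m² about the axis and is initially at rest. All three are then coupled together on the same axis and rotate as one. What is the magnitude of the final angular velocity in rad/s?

The coupling torques are internal; angular momentum about the shared axis is conserved.
Taking A's sense as positive: L = (1.730)(41.4) + (0.4070)(6.81) = 74.39 kg·m²·rad/s.
Combined I = 1.730 + 0.4070 + 1.340 = 3.477 kg·m².
ω_f = L / I = 74.39 / 3.477 = 21.40 rad/s.

|ω_f| ≈ 21.4 rad/s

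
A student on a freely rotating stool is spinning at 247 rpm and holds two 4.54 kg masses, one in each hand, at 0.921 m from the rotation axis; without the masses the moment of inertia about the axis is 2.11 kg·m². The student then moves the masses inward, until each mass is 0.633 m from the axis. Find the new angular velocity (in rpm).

ω₂ ≈ 422 rpm

Angular momentum about the spin axis is conserved since the torque about it is zero.
I₁ = 2.11 + 2(4.54)(0.921)² = 9.812 kg·m²; I₂ = 2.11 + 2(4.54)(0.633)² = 5.748 kg·m².
ω₂ = I₁ω₁ / I₂ = (9.812)(247 rpm) / (5.748) = 421.6 rpm.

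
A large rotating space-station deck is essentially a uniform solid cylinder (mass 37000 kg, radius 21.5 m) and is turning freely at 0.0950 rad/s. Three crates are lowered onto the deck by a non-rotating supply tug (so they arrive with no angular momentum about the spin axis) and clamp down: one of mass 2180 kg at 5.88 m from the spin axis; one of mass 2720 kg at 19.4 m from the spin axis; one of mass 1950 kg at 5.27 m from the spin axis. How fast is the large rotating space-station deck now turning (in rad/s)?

ω_f ≈ 0.0837 rad/s

The added mass arrives with no angular momentum about the spin axis, and any external torque about the spin axis is negligible, so the system's angular momentum is conserved.
I_p = ½(37000)(21.5)² = 8.552e+06 kg·m².
Added inertia Σmr² = (2180)(5.88)² + (2720)(19.4)² + (1950)(5.27)² = 1.153e+06 kg·m²; I_f = 8.552e+06 + 1.153e+06 = 9.705e+06 kg·m².
ω_f = I_p ω_i / I_f = (8.552e+06)(0.0950) / 9.705e+06 = 0.08371 rad/s.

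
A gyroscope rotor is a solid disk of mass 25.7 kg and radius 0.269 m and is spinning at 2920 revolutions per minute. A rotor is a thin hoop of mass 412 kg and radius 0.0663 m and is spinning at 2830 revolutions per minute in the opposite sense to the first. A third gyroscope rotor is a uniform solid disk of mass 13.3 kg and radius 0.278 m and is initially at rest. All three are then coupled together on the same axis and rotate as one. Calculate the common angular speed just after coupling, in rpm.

|ω_f| ≈ 740 rpm

No external torque acts about the common axis, so total angular momentum is conserved.
Moments of inertia: I_A = ½(25.7)(0.269)² = 0.9298 kg·m²; I_B = (412)(0.0663)² = 1.811 kg·m²; I_C = ½(13.3)(0.278)² = 0.5139 kg·m².
Taking A's sense as positive: L = (0.9298)(2920) − (1.811)(2830) = -2410 kg·m²·rpm.
Combined I = 0.9298 + 1.811 + 0.5139 = 3.255 kg·m².
ω_f = L / I = -2410 / 3.255 = -740.5 rpm.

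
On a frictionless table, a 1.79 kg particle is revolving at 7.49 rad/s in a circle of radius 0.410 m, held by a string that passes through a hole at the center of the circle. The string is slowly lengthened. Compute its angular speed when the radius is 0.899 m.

The constraining force is radial, so m r² ω about the center is conserved.
ω₂ = ω₁ (r₁/r₂)² = (7.49)(0.410/0.899)² = 1.558 rad/s.

ω₂ ≈ 1.56 rad/s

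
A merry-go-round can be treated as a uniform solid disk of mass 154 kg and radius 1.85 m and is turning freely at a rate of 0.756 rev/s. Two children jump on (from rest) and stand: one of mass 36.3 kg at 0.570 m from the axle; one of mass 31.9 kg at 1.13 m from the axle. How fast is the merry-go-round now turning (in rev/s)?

ω_f ≈ 0.630 rev/s

The added mass arrives with no angular momentum about the axle, and any external torque about the axle is negligible, so the system's angular momentum is conserved.
I_p = ½(154)(1.85)² = 263.5 kg·m².
Added inertia Σmr² = (36.3)(0.570)² + (31.9)(1.13)² = 52.53 kg·m²; I_f = 263.5 + 52.53 = 316.1 kg·m².
ω_f = I_p ω_i / I_f = (263.5)(0.756) / 316.1 = 0.6304 rev/s.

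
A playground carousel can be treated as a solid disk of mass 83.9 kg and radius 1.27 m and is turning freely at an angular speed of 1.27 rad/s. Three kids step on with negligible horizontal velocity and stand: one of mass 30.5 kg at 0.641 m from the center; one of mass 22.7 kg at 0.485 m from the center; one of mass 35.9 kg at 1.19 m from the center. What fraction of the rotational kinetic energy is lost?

The added mass arrives with no angular momentum about the center, and any external torque about the center is negligible, so the system's angular momentum is conserved.
I_p = ½(83.9)(1.27)² = 67.66 kg·m².
Added inertia Σmr² = (30.5)(0.641)² + (22.7)(0.485)² + (35.9)(1.19)² = 68.71 kg·m²; I_f = 67.66 + 68.71 = 136.4 kg·m².
ω_f = I_p ω_i / I_f = (67.66)(1.27) / 136.4 = 0.6301 rad/s.
KE_i = ½(67.66)(1.270 rad/s)² = 54.57 J; KE_f = ½(136.4)(0.6301)² = 27.07 J.
Fraction lost = 0.5038.

fraction ≈ 0.504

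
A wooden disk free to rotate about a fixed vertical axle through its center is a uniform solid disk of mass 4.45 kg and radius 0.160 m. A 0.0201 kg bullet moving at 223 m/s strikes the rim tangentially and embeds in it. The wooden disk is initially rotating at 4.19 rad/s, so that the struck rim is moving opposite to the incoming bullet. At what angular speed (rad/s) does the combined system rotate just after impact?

The axle reaction passes through the axle and exerts no torque about it; angular momentum about the axle is conserved through the impact.
I_p = ½(4.45)(0.160)² = 0.05696 kg·m². Taking the sense of the bullet's angular momentum as positive, L_{bullet} = m v R = (0.0201)(223)(0.160) = 0.7172 kg·m²/s.
L_i = −I_p ω_p + m v R = −(0.05696)(4.19) + 0.7172 = 0.4785 kg·m²/s.
After sticking, I_f = I_p + m R² = 0.05696 + (0.0201)(0.160)² = 0.05747 kg·m².
ω_f = L_i / I_f = 0.4785 / 0.05747 = 8.326 rad/s.

|ω_f| ≈ 8.33 rad/s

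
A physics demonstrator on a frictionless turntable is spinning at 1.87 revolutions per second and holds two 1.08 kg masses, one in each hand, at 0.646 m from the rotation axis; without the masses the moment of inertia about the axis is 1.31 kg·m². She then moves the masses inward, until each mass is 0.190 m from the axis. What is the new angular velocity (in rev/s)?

ω₂ ≈ 2.98 rev/s

With no external torque about the axis, L is conserved: I₁ω₁ = I₂ω₂.
I₁ = 1.31 + 2(1.08)(0.646)² = 2.211 kg·m²; I₂ = 1.31 + 2(1.08)(0.190)² = 1.388 kg·m².
ω₂ = I₁ω₁ / I₂ = (2.211)(1.87 rev/s) / (1.388) = 2.979 rev/s.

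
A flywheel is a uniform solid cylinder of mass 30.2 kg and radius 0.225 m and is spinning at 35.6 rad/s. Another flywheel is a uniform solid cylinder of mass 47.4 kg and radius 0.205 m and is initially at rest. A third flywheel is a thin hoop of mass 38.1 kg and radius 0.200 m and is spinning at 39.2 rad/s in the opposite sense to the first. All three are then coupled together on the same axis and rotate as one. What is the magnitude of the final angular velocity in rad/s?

|ω_f| ≈ 9.90 rad/s

The coupling torques are internal; angular momentum about the shared axis is conserved.
Moments of inertia: I_A = ½(30.2)(0.225)² = 0.7644 kg·m²; I_B = ½(47.4)(0.205)² = 0.9960 kg·m²; I_C = (38.1)(0.200)² = 1.524 kg·m².
Taking A's sense as positive: L = (0.7644)(35.6) − (1.524)(39.2) = -32.53 kg·m²·rad/s.
Combined I = 0.7644 + 0.9960 + 1.524 = 3.284 kg·m².
ω_f = L / I = -32.53 / 3.284 = -9.903 rad/s.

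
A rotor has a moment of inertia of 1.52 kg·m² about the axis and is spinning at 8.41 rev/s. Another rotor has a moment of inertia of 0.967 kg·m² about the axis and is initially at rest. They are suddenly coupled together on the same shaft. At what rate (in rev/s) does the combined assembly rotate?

No external torque acts about the common axis, so total angular momentum is conserved.
Taking A's sense as positive: L = (1.520)(8.41) = 12.78 kg·m²·rev/s.
Combined I = 1.520 + 0.9670 = 2.487 kg·m².
ω_f = L / I = 12.78 / 2.487 = 5.140 rev/s.

|ω_f| ≈ 5.14 rev/s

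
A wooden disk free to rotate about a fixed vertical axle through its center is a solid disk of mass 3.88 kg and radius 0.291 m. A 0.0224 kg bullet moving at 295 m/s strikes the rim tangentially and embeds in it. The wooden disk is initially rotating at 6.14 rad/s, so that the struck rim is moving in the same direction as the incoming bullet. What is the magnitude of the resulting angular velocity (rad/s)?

|ω_f| ≈ 17.6 rad/s

The axle reaction passes through the axle and exerts no torque about it; angular momentum about the axle is conserved through the impact.
I_p = ½(3.88)(0.291)² = 0.1643 kg·m². Taking the sense of the bullet's angular momentum as positive, L_{bullet} = m v R = (0.0224)(295)(0.291) = 1.923 kg·m²/s.
L_i = +I_p ω_p + m v R = +(0.1643)(6.14) + 1.923 = 2.932 kg·m²/s.
After sticking, I_f = I_p + m R² = 0.1643 + (0.0224)(0.291)² = 0.1662 kg·m².
ω_f = L_i / I_f = 2.932 / 0.1662 = 17.64 rad/s.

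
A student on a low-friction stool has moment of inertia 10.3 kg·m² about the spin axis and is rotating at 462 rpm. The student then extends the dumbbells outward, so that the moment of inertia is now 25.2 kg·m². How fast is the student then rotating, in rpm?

ω₂ ≈ 189 rpm

Angular momentum about the spin axis is conserved since the torque about it is zero.
ω₂ = I₁ω₁ / I₂ = (10.30)(462 rpm) / (25.20) = 188.8 rpm.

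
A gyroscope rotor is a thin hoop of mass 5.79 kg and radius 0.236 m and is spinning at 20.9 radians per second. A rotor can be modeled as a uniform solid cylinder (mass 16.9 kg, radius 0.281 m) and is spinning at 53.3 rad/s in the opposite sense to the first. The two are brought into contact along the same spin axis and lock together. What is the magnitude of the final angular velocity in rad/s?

The coupling torques are internal; angular momentum about the shared axis is conserved.
Moments of inertia: I_A = (5.79)(0.236)² = 0.3225 kg·m²; I_B = ½(16.9)(0.281)² = 0.6672 kg·m².
Taking A's sense as positive: L = (0.3225)(20.9) − (0.6672)(53.3) = -28.82 kg·m²·rad/s.
Combined I = 0.3225 + 0.6672 = 0.9897 kg·m².
ω_f = L / I = -28.82 / 0.9897 = -29.12 rad/s.

|ω_f| ≈ 29.1 rad/s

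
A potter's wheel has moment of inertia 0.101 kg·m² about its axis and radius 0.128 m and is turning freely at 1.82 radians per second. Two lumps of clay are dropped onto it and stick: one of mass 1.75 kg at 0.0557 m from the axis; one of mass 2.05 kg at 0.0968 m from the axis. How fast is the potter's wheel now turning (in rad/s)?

ω_f ≈ 1.46 rad/s

The added mass arrives with no angular momentum about the axis, and any external torque about the axis is negligible, so the system's angular momentum is conserved.
Added inertia Σmr² = (1.75)(0.0557)² + (2.05)(0.0968)² = 0.02464 kg·m²; I_f = 0.1010 + 0.02464 = 0.1256 kg·m².
ω_f = I_p ω_i / I_f = (0.1010)(1.82) / 0.1256 = 1.463 rad/s.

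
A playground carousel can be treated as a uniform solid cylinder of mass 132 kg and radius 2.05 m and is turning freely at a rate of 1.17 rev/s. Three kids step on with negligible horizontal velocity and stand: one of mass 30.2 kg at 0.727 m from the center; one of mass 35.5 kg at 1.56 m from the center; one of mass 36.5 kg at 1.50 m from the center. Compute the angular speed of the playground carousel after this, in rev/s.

ω_f ≈ 0.703 rev/s

The added mass arrives with no angular momentum about the center, and any external torque about the center is negligible, so the system's angular momentum is conserved.
I_p = ½(132)(2.05)² = 277.4 kg·m².
Added inertia Σmr² = (30.2)(0.727)² + (35.5)(1.56)² + (36.5)(1.50)² = 184.5 kg·m²; I_f = 277.4 + 184.5 = 461.8 kg·m².
ω_f = I_p ω_i / I_f = (277.4)(1.17) / 461.8 = 0.7027 rev/s.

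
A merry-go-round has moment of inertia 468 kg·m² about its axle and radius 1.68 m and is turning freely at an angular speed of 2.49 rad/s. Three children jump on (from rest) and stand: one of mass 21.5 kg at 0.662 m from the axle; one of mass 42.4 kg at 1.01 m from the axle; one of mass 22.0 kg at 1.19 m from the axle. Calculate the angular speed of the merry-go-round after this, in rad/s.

ω_f ≈ 2.11 rad/s

No external torque acts about the axle; L_before = L_after.
Added inertia Σmr² = (21.5)(0.662)² + (42.4)(1.01)² + (22.0)(1.19)² = 83.83 kg·m²; I_f = 468.0 + 83.83 = 551.8 kg·m².
ω_f = I_p ω_i / I_f = (468.0)(2.49) / 551.8 = 2.112 rad/s.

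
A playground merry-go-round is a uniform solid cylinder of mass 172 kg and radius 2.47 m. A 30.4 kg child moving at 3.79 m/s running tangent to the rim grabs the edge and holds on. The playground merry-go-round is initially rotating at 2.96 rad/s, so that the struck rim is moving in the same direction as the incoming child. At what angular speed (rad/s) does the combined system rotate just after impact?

|ω_f| ≈ 2.59 rad/s

About the axle the impulsive forces during the collision are internal, so angular momentum about that axis is conserved.
I_p = ½(172)(2.47)² = 524.7 kg·m². Taking the sense of the child's angular momentum as positive, L_{child} = m v R = (30.4)(3.79)(2.47) = 284.6 kg·m²/s.
L_i = +I_p ω_p + m v R = +(524.7)(2.96) + 284.6 = 1838 kg·m²/s.
After sticking, I_f = I_p + m R² = 524.7 + (30.4)(2.47)² = 710.1 kg·m².
ω_f = L_i / I_f = 1838 / 710.1 = 2.588 rad/s.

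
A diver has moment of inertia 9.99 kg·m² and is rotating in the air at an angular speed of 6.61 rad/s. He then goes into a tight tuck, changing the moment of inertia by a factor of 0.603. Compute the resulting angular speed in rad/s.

ω₂ ≈ 11.0 rad/s

With no external torque about the axis, L is conserved: I₁ω₁ = I₂ω₂.
I₂ = 0.603 × 9.99 = 6.024 kg·m².
ω₂ = I₁ω₁ / I₂ = (9.990)(6.61 rad/s) / (6.024) = 10.96 rad/s.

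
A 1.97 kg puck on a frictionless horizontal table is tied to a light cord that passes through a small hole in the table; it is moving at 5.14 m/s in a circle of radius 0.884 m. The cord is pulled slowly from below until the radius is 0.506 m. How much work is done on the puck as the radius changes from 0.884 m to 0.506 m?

Central (radial) force ⇒ zero torque about the center ⇒ m v r is constant.
v₂ = v₁ r₁ / r₂ = (5.14)(0.884) / (0.506) = 8.980 m/s.
W = ΔKE = ½m(v₂² − v₁²) = 53.40 J.

W ≈ 53.4 J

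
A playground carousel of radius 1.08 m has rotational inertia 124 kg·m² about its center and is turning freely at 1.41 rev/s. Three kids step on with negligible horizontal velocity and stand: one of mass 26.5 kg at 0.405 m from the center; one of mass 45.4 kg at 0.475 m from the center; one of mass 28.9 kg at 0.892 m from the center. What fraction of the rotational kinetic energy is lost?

No external torque acts about the center; L_before = L_after.
Added inertia Σmr² = (26.5)(0.405)² + (45.4)(0.475)² + (28.9)(0.892)² = 37.58 kg·m²; I_f = 124.0 + 37.58 = 161.6 kg·m².
ω_f = I_p ω_i / I_f = (124.0)(1.41) / 161.6 = 1.082 rev/s.
KE_i = ½(124.0)(8.859 rad/s)² = 4866 J; KE_f = ½(161.6)(6.799)² = 3734 J.
Fraction lost = 0.2326.

fraction ≈ 0.233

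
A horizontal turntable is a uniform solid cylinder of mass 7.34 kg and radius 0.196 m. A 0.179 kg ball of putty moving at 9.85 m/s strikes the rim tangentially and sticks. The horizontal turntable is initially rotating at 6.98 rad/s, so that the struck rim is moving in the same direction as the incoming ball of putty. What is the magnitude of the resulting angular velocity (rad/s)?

|ω_f| ≈ 8.99 rad/s

The axle reaction passes through the axle and exerts no torque about it; angular momentum about the axle is conserved through the impact.
I_p = ½(7.34)(0.196)² = 0.1410 kg·m². Taking the sense of the ball of putty's angular momentum as positive, L_{ball} = m v R = (0.179)(9.85)(0.196) = 0.3456 kg·m²/s.
L_i = +I_p ω_p + m v R = +(0.1410)(6.98) + 0.3456 = 1.330 kg·m²/s.
After sticking, I_f = I_p + m R² = 0.1410 + (0.179)(0.196)² = 0.1479 kg·m².
ω_f = L_i / I_f = 1.330 / 0.1479 = 8.993 rad/s.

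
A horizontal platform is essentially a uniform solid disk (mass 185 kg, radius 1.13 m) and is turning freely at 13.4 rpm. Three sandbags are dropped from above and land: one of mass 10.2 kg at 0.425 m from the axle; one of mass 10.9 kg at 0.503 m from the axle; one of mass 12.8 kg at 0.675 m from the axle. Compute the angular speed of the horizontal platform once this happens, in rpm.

ω_f ≈ 12.3 rpm

The added mass arrives with no angular momentum about the axle, and any external torque about the axle is negligible, so the system's angular momentum is conserved.
I_p = ½(185)(1.13)² = 118.1 kg·m².
Added inertia Σmr² = (10.2)(0.425)² + (10.9)(0.503)² + (12.8)(0.675)² = 10.43 kg·m²; I_f = 118.1 + 10.43 = 128.5 kg·m².
ω_f = I_p ω_i / I_f = (118.1)(13.4) / 128.5 = 12.31 rpm.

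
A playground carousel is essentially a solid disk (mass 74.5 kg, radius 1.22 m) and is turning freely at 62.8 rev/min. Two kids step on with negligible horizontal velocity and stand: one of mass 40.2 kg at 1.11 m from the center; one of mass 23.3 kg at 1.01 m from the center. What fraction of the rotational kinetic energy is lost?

fraction ≈ 0.569

No external torque acts about the center; L_before = L_after.
I_p = ½(74.5)(1.22)² = 55.44 kg·m².
Added inertia Σmr² = (40.2)(1.11)² + (23.3)(1.01)² = 73.30 kg·m²; I_f = 55.44 + 73.30 = 128.7 kg·m².
ω_f = I_p ω_i / I_f = (55.44)(62.8) / 128.7 = 27.04 rpm.
KE_i = ½(55.44)(6.576 rad/s)² = 1199 J; KE_f = ½(128.7)(2.832)² = 516.3 J.
Fraction lost = 0.5693.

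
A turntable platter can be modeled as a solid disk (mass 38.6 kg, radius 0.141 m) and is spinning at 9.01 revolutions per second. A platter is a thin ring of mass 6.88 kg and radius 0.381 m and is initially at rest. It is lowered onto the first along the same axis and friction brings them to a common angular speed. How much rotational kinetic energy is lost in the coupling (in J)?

The coupling torques are internal; angular momentum about the shared axis is conserved.
Moments of inertia: I_A = ½(38.6)(0.141)² = 0.3837 kg·m²; I_B = (6.88)(0.381)² = 0.9987 kg·m².
Taking A's sense as positive: L = (0.3837)(9.01) = 3.457 kg·m²·rev/s.
Combined I = 0.3837 + 0.9987 = 1.382 kg·m².
ω_f = L / I = 3.457 / 1.382 = 2.501 rev/s.
KE_i = ½ΣIω² = 614.9 J; KE_f = ½(1.382)(15.71)² = 170.7 J.

ΔKE lost ≈ 444 J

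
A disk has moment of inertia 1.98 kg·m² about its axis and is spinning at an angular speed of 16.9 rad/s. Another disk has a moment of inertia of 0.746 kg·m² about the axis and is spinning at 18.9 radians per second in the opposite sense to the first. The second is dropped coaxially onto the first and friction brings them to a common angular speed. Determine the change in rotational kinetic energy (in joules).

The coupling torques are internal; angular momentum about the shared axis is conserved.
Taking A's sense as positive: L = (1.980)(16.9) − (0.7460)(18.9) = 19.36 kg·m²·rad/s.
Combined I = 1.980 + 0.7460 = 2.726 kg·m².
ω_f = L / I = 19.36 / 2.726 = 7.103 rad/s.
KE_i = ½ΣIω² = 416.0 J; KE_f = ½(2.726)(7.103)² = 68.77 J.

ΔKE ≈ -347 J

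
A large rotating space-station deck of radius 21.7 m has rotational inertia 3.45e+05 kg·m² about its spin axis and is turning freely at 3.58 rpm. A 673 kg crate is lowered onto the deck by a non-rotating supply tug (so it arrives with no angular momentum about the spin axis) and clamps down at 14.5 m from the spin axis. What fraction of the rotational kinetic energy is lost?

fraction ≈ 0.291

No external torque acts about the spin axis; L_before = L_after.
Added inertia Σmr² = (673)(14.5)² = 1.415e+05 kg·m²; I_f = 3.450e+05 + 1.415e+05 = 4.865e+05 kg·m².
ω_f = I_p ω_i / I_f = (3.450e+05)(3.58) / 4.865e+05 = 2.539 rpm.
KE_i = ½(3.450e+05)(0.3749 rad/s)² = 24240 J; KE_f = ½(4.865e+05)(0.2659)² = 17190 J.
Fraction lost = 0.2909.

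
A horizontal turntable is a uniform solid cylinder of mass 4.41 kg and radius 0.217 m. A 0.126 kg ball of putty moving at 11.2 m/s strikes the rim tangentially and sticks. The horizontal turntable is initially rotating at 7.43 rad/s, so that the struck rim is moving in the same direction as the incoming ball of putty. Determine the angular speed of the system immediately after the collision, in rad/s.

About the axle the impulsive forces during the collision are internal, so angular momentum about that axis is conserved.
I_p = ½(4.41)(0.217)² = 0.1038 kg·m². Taking the sense of the ball of putty's angular momentum as positive, L_{ball} = m v R = (0.126)(11.2)(0.217) = 0.3062 kg·m²/s.
L_i = +I_p ω_p + m v R = +(0.1038)(7.43) + 0.3062 = 1.078 kg·m²/s.
After sticking, I_f = I_p + m R² = 0.1038 + (0.126)(0.217)² = 0.1098 kg·m².
ω_f = L_i / I_f = 1.078 / 0.1098 = 9.818 rad/s.

|ω_f| ≈ 9.82 rad/s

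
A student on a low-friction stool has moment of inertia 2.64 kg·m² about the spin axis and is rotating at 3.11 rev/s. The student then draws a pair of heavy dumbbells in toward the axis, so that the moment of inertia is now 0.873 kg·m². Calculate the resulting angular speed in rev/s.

With no external torque about the axis, L is conserved: I₁ω₁ = I₂ω₂.
ω₂ = I₁ω₁ / I₂ = (2.640)(3.11 rev/s) / (0.8730) = 9.405 rev/s.

ω₂ ≈ 9.40 rev/s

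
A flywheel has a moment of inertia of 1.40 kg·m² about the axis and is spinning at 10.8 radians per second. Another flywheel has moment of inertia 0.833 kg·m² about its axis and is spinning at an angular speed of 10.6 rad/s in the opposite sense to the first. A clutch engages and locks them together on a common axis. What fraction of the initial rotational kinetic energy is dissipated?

The coupling torques are internal; angular momentum about the shared axis is conserved.
Taking A's sense as positive: L = (1.400)(10.8) − (0.8330)(10.6) = 6.290 kg·m²·rad/s.
Combined I = 1.400 + 0.8330 = 2.233 kg·m².
ω_f = L / I = 6.290 / 2.233 = 2.817 rad/s.
KE_i = ½ΣIω² = 128.4 J; KE_f = ½(2.233)(2.817)² = 8.860 J.
Fraction dissipated = (KE_i − KE_f)/KE_i = 0.9310.

fraction ≈ 0.931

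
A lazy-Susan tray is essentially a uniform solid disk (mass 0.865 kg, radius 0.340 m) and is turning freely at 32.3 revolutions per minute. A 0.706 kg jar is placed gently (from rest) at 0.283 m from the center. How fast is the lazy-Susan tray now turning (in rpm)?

ω_f ≈ 15.2 rpm

No external torque acts about the center; L_before = L_after.
I_p = ½(0.865)(0.340)² = 0.05000 kg·m².
Added inertia Σmr² = (0.706)(0.283)² = 0.05654 kg·m²; I_f = 0.05000 + 0.05654 = 0.1065 kg·m².
ω_f = I_p ω_i / I_f = (0.05000)(32.3) / 0.1065 = 15.16 rpm.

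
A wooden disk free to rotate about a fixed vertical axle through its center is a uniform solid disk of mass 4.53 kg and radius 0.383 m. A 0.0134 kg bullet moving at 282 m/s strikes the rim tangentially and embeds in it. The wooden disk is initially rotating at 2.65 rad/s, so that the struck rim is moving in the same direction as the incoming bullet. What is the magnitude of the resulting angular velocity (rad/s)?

|ω_f| ≈ 6.96 rad/s

About the axle the impulsive forces during the collision are internal, so angular momentum about that axis is conserved.
I_p = ½(4.53)(0.383)² = 0.3323 kg·m². Taking the sense of the bullet's angular momentum as positive, L_{bullet} = m v R = (0.0134)(282)(0.383) = 1.447 kg·m²/s.
L_i = +I_p ω_p + m v R = +(0.3323)(2.65) + 1.447 = 2.328 kg·m²/s.
After sticking, I_f = I_p + m R² = 0.3323 + (0.0134)(0.383)² = 0.3342 kg·m².
ω_f = L_i / I_f = 2.328 / 0.3342 = 6.965 rad/s.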